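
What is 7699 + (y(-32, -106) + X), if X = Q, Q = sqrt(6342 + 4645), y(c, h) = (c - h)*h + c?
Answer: -177 + sqrt(10987) ≈ -72.181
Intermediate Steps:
y(c, h) = c + h*(c - h) (y(c, h) = h*(c - h) + c = c + h*(c - h))
Q = sqrt(10987) ≈ 104.82
X = sqrt(10987) ≈ 104.82
7699 + (y(-32, -106) + X) = 7699 + ((-32 - 1*(-106)**2 - 32*(-106)) + sqrt(10987)) = 7699 + ((-32 - 1*11236 + 3392) + sqrt(10987)) = 7699 + ((-32 - 11236 + 3392) + sqrt(10987)) = 7699 + (-7876 + sqrt(10987)) = -177 + sqrt(10987)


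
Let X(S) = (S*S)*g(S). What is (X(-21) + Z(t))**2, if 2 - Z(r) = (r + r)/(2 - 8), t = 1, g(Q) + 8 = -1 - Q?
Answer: 252269689/9 ≈ 2.8030e+7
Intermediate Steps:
g(Q) = -9 - Q (g(Q) = -8 + (-1 - Q) = -9 - Q)
X(S) = S**2*(-9 - S) (X(S) = (S*S)*(-9 - S) = S**2*(-9 - S))
Z(r) = 2 + r/3 (Z(r) = 2 - (r + r)/(2 - 8) = 2 - 2*r/(-6) = 2 - 2*r*(-1)/6 = 2 - (-1)*r/3 = 2 + r/3)
(X(-21) + Z(t))**2 = ((-21)**2*(-9 - 1*(-21)) + (2 + (1/3)*1))**2 = (441*(-9 + 21) + (2 + 1/3))**2 = (441*12 + 7/3)**2 = (5292 + 7/3)**2 = (15883/3)**2 = 252269689/9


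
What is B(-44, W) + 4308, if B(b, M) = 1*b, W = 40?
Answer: 4264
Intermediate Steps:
B(b, M) = b
B(-44, W) + 4308 = -44 + 4308 = 4264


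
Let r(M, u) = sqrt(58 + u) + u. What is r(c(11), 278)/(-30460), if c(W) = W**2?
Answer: -139/15230 - sqrt(21)/7615 ≈ -0.0097285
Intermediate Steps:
r(M, u) = u + sqrt(58 + u)
r(c(11), 278)/(-30460) = (278 + sqrt(58 + 278))/(-30460) = (278 + sqrt(336))*(-1/30460) = (278 + 4*sqrt(21))*(-1/30460) = -139/15230 - sqrt(21)/7615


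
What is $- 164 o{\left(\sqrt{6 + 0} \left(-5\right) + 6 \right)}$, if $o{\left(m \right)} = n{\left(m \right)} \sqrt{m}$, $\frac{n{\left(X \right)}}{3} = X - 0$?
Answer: $492 i \left(-6 + 5 \sqrt{6}\right)^{\frac{3}{2}} \approx 7682.8 i$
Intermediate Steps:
$n{\left(X \right)} = 3 X$ ($n{\left(X \right)} = 3 \left(X - 0\right) = 3 \left(X + 0\right) = 3 X$)
$o{\left(m \right)} = 3 m^{\frac{3}{2}}$ ($o{\left(m \right)} = 3 m \sqrt{m} = 3 m^{\frac{3}{2}}$)
$- 164 o{\left(\sqrt{6 + 0} \left(-5\right) + 6 \right)} = - 164 \cdot 3 \left(\sqrt{6 + 0} \left(-5\right) + 6\right)^{\frac{3}{2}} = - 164 \cdot 3 \left(\sqrt{6} \left(-5\right) + 6\right)^{\frac{3}{2}} = - 164 \cdot 3 \left(- 5 \sqrt{6} + 6\right)^{\frac{3}{2}} = - 164 \cdot 3 \left(6 - 5 \sqrt{6}\right)^{\frac{3}{2}} = - 492 \left(6 - 5 \sqrt{6}\right)^{\frac{3}{2}}$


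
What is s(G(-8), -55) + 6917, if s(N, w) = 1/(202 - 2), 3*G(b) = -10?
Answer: 1383401/200 ≈ 6917.0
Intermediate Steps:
G(b) = -10/3 (G(b) = (1/3)*(-10) = -10/3)
s(N, w) = 1/200
s(G(-8), -55) + 6917 = 1/200 + 6917 = 1383401/200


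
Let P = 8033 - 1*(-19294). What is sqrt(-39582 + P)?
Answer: I*sqrt(12255) ≈ 110.7*I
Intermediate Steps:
P = 27327 (P = 8033 + 19294 = 27327)
sqrt(-39582 + P) = sqrt(-39582 + 27327) = sqrt(-12255) = I*sqrt(12255)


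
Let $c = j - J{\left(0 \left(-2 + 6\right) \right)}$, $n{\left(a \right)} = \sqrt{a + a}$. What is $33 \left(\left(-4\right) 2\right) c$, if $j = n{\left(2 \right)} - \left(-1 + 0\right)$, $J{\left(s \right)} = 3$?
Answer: $0$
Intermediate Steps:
$n{\left(a \right)} = \sqrt{2} \sqrt{a}$ ($n{\left(a \right)} = \sqrt{2 a} = \sqrt{2} \sqrt{a}$)
$j = 3$ ($j = \sqrt{2} \sqrt{2} - \left(-1 + 0\right) = 2 - -1 = 2 + 1 = 3$)
$c = 0$ ($c = 3 - 3 = 0$)
$33 \left(\left(-4\right) 2\right) c = 33 \left(\left(-4\right) 2\right) 0 = 33 \left(-8\right) 0 = \left(-264\right) 0 = 0$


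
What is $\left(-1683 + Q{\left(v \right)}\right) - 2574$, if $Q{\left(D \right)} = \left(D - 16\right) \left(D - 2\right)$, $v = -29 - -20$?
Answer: $-3982$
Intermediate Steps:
$v = -9$ ($v = -29 + 20 = -9$)
$Q{\left(D \right)} = \left(-16 + D\right) \left(-2 + D\right)$
$\left(-1683 + Q{\left(v \right)}\right) - 2574 = \left(-1683 + \left(32 + \left(-9\right)^{2} - -162\right)\right) - 2574 = \left(-1683 + \left(32 + 81 + 162\right)\right) - 2574 = \left(-1683 + 275\right) - 2574 = -1408 - 2574 = -3982$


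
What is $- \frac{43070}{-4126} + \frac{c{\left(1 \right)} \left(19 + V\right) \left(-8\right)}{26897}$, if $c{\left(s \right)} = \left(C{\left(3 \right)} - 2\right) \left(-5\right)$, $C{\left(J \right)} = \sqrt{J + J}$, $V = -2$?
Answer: $\frac{576421215}{55488511} + \frac{680 \sqrt{6}}{26897} \approx 10.45$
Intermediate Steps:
$C{\left(J \right)} = \sqrt{2} \sqrt{J}$ ($C{\left(J \right)} = \sqrt{2 J} = \sqrt{2} \sqrt{J}$)
$c{\left(s \right)} = 10 - 5 \sqrt{6}$ ($c{\left(s \right)} = \left(\sqrt{2} \sqrt{3} - 2\right) \left(-5\right) = \left(\sqrt{6} - 2\right) \left(-5\right) = \left(-2 + \sqrt{6}\right) \left(-5\right) = 10 - 5 \sqrt{6}$)
$- \frac{43070}{-4126} + \frac{c{\left(1 \right)} \left(19 + V\right) \left(-8\right)}{26897} = - \frac{43070}{-4126} + \frac{\left(10 - 5 \sqrt{6}\right) \left(19 - 2\right) \left(-8\right)}{26897} = \left(-43070\right) \left(- \frac{1}{4126}\right) + \left(10 - 5 \sqrt{6}\right) 17 \left(-8\right) \frac{1}{26897} = \frac{21535}{2063} + \left(170 - 85 \sqrt{6}\right) \left(-8\right) \frac{1}{26897} = \frac{21535}{2063} + \left(-1360 + 680 \sqrt{6}\right) \frac{1}{26897} = \frac{21535}{2063} - \left(\frac{1360}{26897} - \frac{680 \sqrt{6}}{26897}\right) = \frac{576421215}{55488511} + \frac{680 \sqrt{6}}{26897}$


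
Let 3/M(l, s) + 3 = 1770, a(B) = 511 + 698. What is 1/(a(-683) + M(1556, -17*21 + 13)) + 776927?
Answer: 553251271143/712102 ≈ 7.7693e+5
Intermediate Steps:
a(B) = 1209
M(l, s) = 1/589 (M(l, s) = 3/(-3 + 1770) = 3/1767 = 3*(1/1767) = 1/589)
1/(a(-683) + M(1556, -17*21 + 13)) + 776927 = 1/(1209 + 1/589) + 776927 = 1/(712102/589) + 776927 = 589/712102 + 776927 = 553251271143/712102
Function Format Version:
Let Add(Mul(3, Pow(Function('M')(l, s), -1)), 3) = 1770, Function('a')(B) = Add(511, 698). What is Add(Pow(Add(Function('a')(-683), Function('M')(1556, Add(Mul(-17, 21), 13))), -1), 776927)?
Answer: Rational(553251271143, 712102) ≈ 7.7693e+5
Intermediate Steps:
Function('a')(B) = 1209
Function('M')(l, s) = Rational(1, 589) (Function('M')(l, s) = Mul(3, Pow(Add(-3, 1770), -1)) = Mul(3, Pow(1767, -1)) = Mul(3, Rational(1, 1767)) = Rational(1, 589))
Add(Pow(Add(Function('a')(-683), Function('M')(1556, Add(Mul(-17, 21), 13))), -1), 776927) = Add(Pow(Add(1209, Rational(1, 589)), -1), 776927) = Add(Pow(Rational(712102, 589), -1), 776927) = Add(Rational(589, 712102), 776927) = Rational(553251271143, 712102)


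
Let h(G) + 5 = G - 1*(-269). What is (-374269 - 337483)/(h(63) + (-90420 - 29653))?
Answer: 355876/59873 ≈ 5.9438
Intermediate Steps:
h(G) = 264 + G (h(G) = -5 + (G - 1*(-269)) = -5 + (G + 269) = -5 + (269 + G) = 264 + G)
(-374269 - 337483)/(h(63) + (-90420 - 29653)) = (-374269 - 337483)/((264 + 63) + (-90420 - 29653)) = -711752/(327 - 120073) = -711752/(-119746) = -711752*(-1/119746) = 355876/59873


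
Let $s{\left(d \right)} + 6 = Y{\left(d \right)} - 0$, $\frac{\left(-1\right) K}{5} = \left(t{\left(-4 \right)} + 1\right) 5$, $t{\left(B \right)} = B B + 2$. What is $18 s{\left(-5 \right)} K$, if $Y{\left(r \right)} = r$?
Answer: $94050$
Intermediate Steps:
$t{\left(B \right)} = 2 + B^{2}$ ($t{\left(B \right)} = B^{2} + 2 = 2 + B^{2}$)
$K = -475$ ($K = - 5 \left(\left(2 + \left(-4\right)^{2}\right) + 1\right) 5 = - 5 \left(\left(2 + 16\right) + 1\right) 5 = - 5 \left(18 + 1\right) 5 = - 5 \cdot 19 \cdot 5 = \left(-5\right) 95 = -475$)
$s{\left(d \right)} = -6 + d$ ($s{\left(d \right)} = -6 + \left(d - 0\right) = -6 + \left(d + 0\right) = -6 + d$)
$18 s{\left(-5 \right)} K = 18 \left(-6 - 5\right) \left(-475\right) = 18 \left(-11\right) \left(-475\right) = \left(-198\right) \left(-475\right) = 94050$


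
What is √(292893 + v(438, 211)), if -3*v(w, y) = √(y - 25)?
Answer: √(2636037 - 3*√186)/3 ≈ 541.19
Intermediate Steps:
v(w, y) = -√(-25 + y)/3 (v(w, y) = -√(y - 25)/3 = -√(-25 + y)/3)
√(292893 + v(438, 211)) = √(292893 - √(-25 + 211)/3) = √(292893 - √186/3)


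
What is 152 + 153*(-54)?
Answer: -8110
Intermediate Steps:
152 + 153*(-54) = 152 - 8262 = -8110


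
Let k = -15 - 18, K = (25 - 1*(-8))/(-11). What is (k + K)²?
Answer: 1296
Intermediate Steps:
K = -3 (K = (25 + 8)*(-1/11) = 33*(-1/11) = -3)
k = -33
(k + K)² = (-33 - 3)² = (-36)² = 1296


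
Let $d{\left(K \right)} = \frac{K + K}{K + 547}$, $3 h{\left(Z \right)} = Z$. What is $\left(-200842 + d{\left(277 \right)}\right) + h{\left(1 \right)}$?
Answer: $- \frac{248239469}{1236} \approx -2.0084 \cdot 10^{5}$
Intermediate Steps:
$h{\left(Z \right)} = \frac{Z}{3}$
$d{\left(K \right)} = \frac{2 K}{547 + K}$
$\left(-200842 + d{\left(277 \right)}\right) + h{\left(1 \right)} = \left(-200842 + 2 \cdot 277 \frac{1}{547 + 277}\right) + \frac{1}{3} \cdot 1 = \left(-200842 + 2 \cdot 277 \cdot \frac{1}{824}\right) + \frac{1}{3} = \left(-200842 + \frac{277}{412}\right) + \frac{1}{3} = - \frac{82746627}{412} + \frac{1}{3} = - \frac{248239469}{1236}$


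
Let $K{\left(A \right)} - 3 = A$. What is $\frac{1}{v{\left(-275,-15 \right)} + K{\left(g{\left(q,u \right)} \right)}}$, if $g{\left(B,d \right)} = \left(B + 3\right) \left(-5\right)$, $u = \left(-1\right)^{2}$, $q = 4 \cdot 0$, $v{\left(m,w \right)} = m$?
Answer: $- \frac{1}{287} \approx -0.0034843$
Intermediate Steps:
$q = 0$
$u = 1$
$g{\left(B,d \right)} = -15 - 5 B$ ($g{\left(B,d \right)} = \left(3 + B\right) \left(-5\right) = -15 - 5 B$)
$K{\left(A \right)} = 3 + A$
$\frac{1}{v{\left(-275,-15 \right)} + K{\left(g{\left(q,u \right)} \right)}} = \frac{1}{-275 + \left(3 - 15\right)} = \frac{1}{-275 - 12} = \frac{1}{-287} = - \frac{1}{287}$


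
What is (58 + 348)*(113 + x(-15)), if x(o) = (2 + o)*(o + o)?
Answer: 204218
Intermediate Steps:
x(o) = 2*o*(2 + o) (x(o) = (2 + o)*(2*o) = 2*o*(2 + o))
(58 + 348)*(113 + x(-15)) = (58 + 348)*(113 + 2*(-15)*(2 - 15)) = 406*(113 + 2*(-15)*(-13)) = 406*(113 + 390) = 406*503 = 204218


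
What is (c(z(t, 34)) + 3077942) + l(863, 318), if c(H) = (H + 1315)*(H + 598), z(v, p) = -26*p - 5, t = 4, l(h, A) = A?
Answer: 2954294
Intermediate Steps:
z(v, p) = -5 - 26*p
c(H) = (598 + H)*(1315 + H) (c(H) = (1315 + H)*(598 + H) = (598 + H)*(1315 + H))
(c(z(t, 34)) + 3077942) + l(863, 318) = ((786370 + (-5 - 26*34)² + 1913*(-5 - 26*34)) + 3077942) + 318 = ((786370 + (-5 - 884)² + 1913*(-5 - 884)) + 3077942) + 318 = ((786370 + (-889)² + 1913*(-889)) + 3077942) + 318 = ((786370 + 790321 - 1700657) + 3077942) + 318 = (-123966 + 3077942) + 318 = 2953976 + 318 = 2954294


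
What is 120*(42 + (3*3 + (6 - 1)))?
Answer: 6720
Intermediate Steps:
120*(42 + (3*3 + (6 - 1))) = 120*(42 + (9 + 5)) = 120*(42 + 14) = 120*56 = 6720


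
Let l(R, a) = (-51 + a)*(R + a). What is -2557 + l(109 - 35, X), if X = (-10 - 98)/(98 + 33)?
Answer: -108960031/17161 ≈ -6349.3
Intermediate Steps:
X = -108/131 ≈ -0.82443
-2557 + l(109 - 35, X) = -2557 + ((-108/131)² - 51*(109 - 35) - 51*(-108/131) + (109 - 35)*(-108/131)) = -2557 + (11664/17161 - 51*74 + 5508/131 + 74*(-108/131)) = -2557 + (11664/17161 - 3774 + 5508/131 - 7992/131) = -2557 - 65079354/17161 = -108960031/17161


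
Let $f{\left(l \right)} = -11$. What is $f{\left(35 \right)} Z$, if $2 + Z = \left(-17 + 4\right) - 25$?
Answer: $440$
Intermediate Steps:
$Z = -40$ ($Z = -2 + \left(\left(-17 + 4\right) - 25\right) = -2 - 38 = -40$)
$f{\left(35 \right)} Z = \left(-11\right) \left(-40\right) = 440$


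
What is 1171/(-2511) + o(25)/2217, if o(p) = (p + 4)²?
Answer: -161452/1855629 ≈ -0.087007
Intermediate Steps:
o(p) = (4 + p)²
1171/(-2511) + o(25)/2217 = 1171/(-2511) + (4 + 25)²/2217 = 1171*(-1/2511) + 29²*(1/2217) = -1171/2511 + 841*(1/2217) = -1171/2511 + 841/2217 = -161452/1855629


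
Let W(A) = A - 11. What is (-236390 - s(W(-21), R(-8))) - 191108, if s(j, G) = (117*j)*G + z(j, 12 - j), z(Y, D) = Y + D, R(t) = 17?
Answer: -363862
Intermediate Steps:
W(A) = -11 + A
z(Y, D) = D + Y
s(j, G) = 12 + 117*G*j (s(j, G) = (117*j)*G + ((12 - j) + j) = 117*G*j + 12 = 12 + 117*G*j)
(-236390 - s(W(-21), R(-8))) - 191108 = (-236390 - (12 + 117*17*(-11 - 21))) - 191108 = (-236390 - (12 + 117*17*(-32))) - 191108 = (-236390 - (12 - 63648)) - 191108 = (-236390 - 1*(-63636)) - 191108 = (-236390 + 63636) - 191108 = -172754 - 191108 = -363862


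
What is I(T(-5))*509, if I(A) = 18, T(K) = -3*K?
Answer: 9162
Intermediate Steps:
I(T(-5))*509 = 18*509 = 9162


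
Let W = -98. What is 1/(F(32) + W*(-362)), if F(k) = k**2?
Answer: 1/36500 ≈ 2.7397e-5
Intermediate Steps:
1/(F(32) + W*(-362)) = 1/(32**2 - 98*(-362)) = 1/(1024 + 35476) = 1/36500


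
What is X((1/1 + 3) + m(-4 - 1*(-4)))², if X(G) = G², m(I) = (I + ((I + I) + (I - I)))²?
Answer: 256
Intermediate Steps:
m(I) = 9*I² (m(I) = (I + (2*I + 0))² = (I + 2*I)² = (3*I)² = 9*I²)
X((1/1 + 3) + m(-4 - 1*(-4)))² = (((1/1 + 3) + 9*(-4 - 1*(-4))²)²)² = (((1 + 3) + 9*(-4 + 4)²)²)² = ((4 + 9*0²)²)² = ((4 + 9*0)²)² = ((4 + 0)²)² = (4²)² = 16² = 256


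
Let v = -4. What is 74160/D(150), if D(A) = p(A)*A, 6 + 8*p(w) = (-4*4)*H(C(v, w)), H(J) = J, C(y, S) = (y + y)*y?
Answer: -9888/1295 ≈ -7.6355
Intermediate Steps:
C(y, S) = 2*y**2 (C(y, S) = (2*y)*y = 2*y**2)
p(w) = -259/4 (p(w) = -3/4 + ((-4*4)*(2*(-4)**2))/8 = -3/4 + (-32*16)/8 = -3/4 + (-16*32)/8 = -3/4 + (1/8)*(-512) = -3/4 - 64 = -259/4)
D(A) = -259*A/4
74160/D(150) = 74160/((-259/4*150)) = 74160/(-19425/2) = 74160*(-2/19425) = -9888/1295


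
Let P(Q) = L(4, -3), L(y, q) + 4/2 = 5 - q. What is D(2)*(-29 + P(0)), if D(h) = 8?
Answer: -184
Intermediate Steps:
L(y, q) = 3 - q (L(y, q) = -2 + (5 - q) = 3 - q)
P(Q) = 6 (P(Q) = 3 - 1*(-3) = 3 + 3 = 6)
D(2)*(-29 + P(0)) = 8*(-29 + 6) = 8*(-23) = -184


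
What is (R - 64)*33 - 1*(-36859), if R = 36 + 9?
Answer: 36232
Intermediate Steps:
R = 45
(R - 64)*33 - 1*(-36859) = (45 - 64)*33 - 1*(-36859) = -19*33 + 36859 = -627 + 36859 = 36232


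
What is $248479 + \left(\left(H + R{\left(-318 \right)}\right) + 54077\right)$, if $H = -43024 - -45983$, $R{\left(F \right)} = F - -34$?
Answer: $305231$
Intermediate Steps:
$R{\left(F \right)} = 34 + F$ ($R{\left(F \right)} = F + 34 = 34 + F$)
$H = 2959$ ($H = -43024 + 45983 = 2959$)
$248479 + \left(\left(H + R{\left(-318 \right)}\right) + 54077\right) = 248479 + \left(\left(2959 + \left(34 - 318\right)\right) + 54077\right) = 248479 + \left(\left(2959 - 284\right) + 54077\right) = 248479 + \left(2675 + 54077\right) = 248479 + 56752 = 305231$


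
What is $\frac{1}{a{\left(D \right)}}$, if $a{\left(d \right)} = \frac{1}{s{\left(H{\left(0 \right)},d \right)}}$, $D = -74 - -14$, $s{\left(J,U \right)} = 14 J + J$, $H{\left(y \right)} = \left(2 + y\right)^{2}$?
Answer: $60$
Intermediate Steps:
$s{\left(J,U \right)} = 15 J$
$D = -60$ ($D = -74 + 14 = -60$)
$a{\left(d \right)} = \frac{1}{60}$ ($a{\left(d \right)} = \frac{1}{15 \left(2 + 0\right)^{2}} = \frac{1}{15 \cdot 2^{2}} = \frac{1}{15 \cdot 4} = \frac{1}{60}$)
$\frac{1}{a{\left(D \right)}} = \frac{1}{\frac{1}{60}} = 60$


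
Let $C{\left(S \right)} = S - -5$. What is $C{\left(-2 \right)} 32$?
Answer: $96$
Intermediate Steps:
$C{\left(S \right)} = 5 + S$ ($C{\left(S \right)} = S + 5 = 5 + S$)
$C{\left(-2 \right)} 32 = \left(5 - 2\right) 32 = 3 \cdot 32 = 96$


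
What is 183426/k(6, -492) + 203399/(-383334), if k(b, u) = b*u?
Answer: -93801397/1496828 ≈ -62.667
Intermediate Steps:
183426/k(6, -492) + 203399/(-383334) = 183426/((6*(-492))) + 203399/(-383334) = 183426/(-2952) + 203399*(-1/383334) = 183426*(-1/2952) - 29057/54762 = -30571/492 - 29057/54762 = -93801397/1496828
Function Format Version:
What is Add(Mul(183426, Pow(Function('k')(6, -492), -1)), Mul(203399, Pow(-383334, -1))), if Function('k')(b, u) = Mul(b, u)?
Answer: Rational(-93801397, 1496828) ≈ -62.667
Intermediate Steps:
Add(Mul(183426, Pow(Function('k')(6, -492), -1)), Mul(203399, Pow(-383334, -1))) = Add(Mul(183426, Pow(Mul(6, -492), -1)), Mul(203399, Pow(-383334, -1))) = Add(Mul(183426, Pow(-2952, -1)), Mul(203399, Rational(-1, 383334))) = Add(Mul(183426, Rational(-1, 2952)), Rational(-29057, 54762)) = Add(Rational(-30571, 492), Rational(-29057, 54762)) = Rational(-93801397, 1496828)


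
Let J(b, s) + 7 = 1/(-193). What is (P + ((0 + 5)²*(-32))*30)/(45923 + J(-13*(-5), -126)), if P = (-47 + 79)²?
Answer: -4434368/8861787 ≈ -0.50039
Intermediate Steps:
P = 1024 (P = 32² = 1024)
J(b, s) = -1352/193 (J(b, s) = -7 + 1/(-193) = -7 - 1/193 = -1352/193)
(P + ((0 + 5)²*(-32))*30)/(45923 + J(-13*(-5), -126)) = (1024 + ((0 + 5)²*(-32))*30)/(45923 - 1352/193) = (1024 + (5²*(-32))*30)/(8861787/193) = (1024 + (25*(-32))*30)*(193/8861787) = (1024 - 800*30)*(193/8861787) = (1024 - 24000)*(193/8861787) = -22976*193/8861787 = -4434368/8861787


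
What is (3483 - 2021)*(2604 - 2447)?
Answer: 229534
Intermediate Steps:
(3483 - 2021)*(2604 - 2447) = 1462*157 = 229534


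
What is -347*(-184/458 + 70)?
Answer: -5530486/229 ≈ -24151.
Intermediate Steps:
-347*(-184/458 + 70) = -347*(-184*1/458 + 70) = -347*(-92/229 + 70) = -347*15938/229 = -5530486/229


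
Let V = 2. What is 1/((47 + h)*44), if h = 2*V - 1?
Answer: 1/2200 ≈ 0.00045455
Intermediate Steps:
h = 3 (h = 2*2 - 1 = 4 - 1 = 3)
1/((47 + h)*44) = 1/((47 + 3)*44) = 1/(50*44) = 1/2200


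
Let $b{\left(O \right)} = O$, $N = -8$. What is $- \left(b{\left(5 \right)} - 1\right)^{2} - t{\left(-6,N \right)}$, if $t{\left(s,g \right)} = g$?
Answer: $-8$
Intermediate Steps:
$- \left(b{\left(5 \right)} - 1\right)^{2} - t{\left(-6,N \right)} = - \left(5 - 1\right)^{2} - -8 = - 4^{2} + 8 = \left(-1\right) 16 + 8 = -16 + 8 = -8$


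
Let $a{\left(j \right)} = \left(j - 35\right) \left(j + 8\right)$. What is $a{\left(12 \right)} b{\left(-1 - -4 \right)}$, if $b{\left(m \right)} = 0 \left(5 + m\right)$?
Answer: $0$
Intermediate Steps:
$b{\left(m \right)} = 0$
$a{\left(j \right)} = \left(-35 + j\right) \left(8 + j\right)$
$a{\left(12 \right)} b{\left(-1 - -4 \right)} = \left(-280 + 12^{2} - 324\right) 0 = \left(-280 + 144 - 324\right) 0 = \left(-460\right) 0 = 0$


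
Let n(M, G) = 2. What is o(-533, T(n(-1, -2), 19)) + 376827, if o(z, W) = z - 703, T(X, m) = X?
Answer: 375591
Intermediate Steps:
o(z, W) = -703 + z
o(-533, T(n(-1, -2), 19)) + 376827 = (-703 - 533) + 376827 = -1236 + 376827 = 375591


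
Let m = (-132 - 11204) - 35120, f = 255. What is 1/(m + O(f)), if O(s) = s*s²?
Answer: 1/16534919 ≈ 6.0478e-8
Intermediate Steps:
O(s) = s³
m = -46456 (m = -11336 - 35120 = -46456)
1/(m + O(f)) = 1/(-46456 + 255³) = 1/(-46456 + 16581375) = 1/16534919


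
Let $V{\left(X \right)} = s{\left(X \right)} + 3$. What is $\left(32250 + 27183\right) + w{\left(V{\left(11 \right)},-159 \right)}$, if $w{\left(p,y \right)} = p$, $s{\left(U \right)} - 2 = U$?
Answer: $59449$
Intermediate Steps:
$s{\left(U \right)} = 2 + U$
$V{\left(X \right)} = 5 + X$ ($V{\left(X \right)} = \left(2 + X\right) + 3 = 5 + X$)
$\left(32250 + 27183\right) + w{\left(V{\left(11 \right)},-159 \right)} = \left(32250 + 27183\right) + \left(5 + 11\right) = 59433 + 16 = 59449$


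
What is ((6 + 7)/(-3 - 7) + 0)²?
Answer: 169/100 ≈ 1.6900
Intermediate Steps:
((6 + 7)/(-3 - 7) + 0)² = (13/(-10) + 0)² = (13*(-⅒) + 0)² = (-13/10 + 0)² = (-13/10)² = 169/100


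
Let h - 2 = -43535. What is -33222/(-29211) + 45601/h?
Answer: 5438215/60554403 ≈ 0.089807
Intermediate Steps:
h = -43533 (h = 2 - 43535 = -43533)
-33222/(-29211) + 45601/h = -33222/(-29211) + 45601/(-43533) = -33222*(-1/29211) + 45601*(-1/43533) = 1582/1391 - 45601/43533 = 5438215/60554403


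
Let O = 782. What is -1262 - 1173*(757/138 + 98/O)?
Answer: -15687/2 ≈ -7843.5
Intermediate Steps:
-1262 - 1173*(757/138 + 98/O) = -1262 - 1173*(757/138 + 98/782) = -1262 - 1173*(757*(1/138) + 98*(1/782)) = -1262 - 1173*(757/138 + 49/391) = -1262 - 1173*13163/2346 = -1262 - 13163/2 = -15687/2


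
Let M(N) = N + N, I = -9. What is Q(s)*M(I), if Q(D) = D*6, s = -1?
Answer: 108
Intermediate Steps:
Q(D) = 6*D
M(N) = 2*N
Q(s)*M(I) = (6*(-1))*(2*(-9)) = -6*(-18) = 108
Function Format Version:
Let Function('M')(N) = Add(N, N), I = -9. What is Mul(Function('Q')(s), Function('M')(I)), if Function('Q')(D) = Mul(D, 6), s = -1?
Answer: 108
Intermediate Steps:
Function('Q')(D) = Mul(6, D)
Function('M')(N) = Mul(2, N)
Mul(Function('Q')(s), Function('M')(I)) = Mul(Mul(6, -1), Mul(2, -9)) = Mul(-6, -18) = 108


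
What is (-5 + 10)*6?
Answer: 30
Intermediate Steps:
(-5 + 10)*6 = 5*6 = 30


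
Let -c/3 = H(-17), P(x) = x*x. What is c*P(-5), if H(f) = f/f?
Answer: -75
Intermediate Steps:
H(f) = 1
P(x) = x²
c = -3 (c = -3*1 = -3)
c*P(-5) = -3*(-5)² = -3*25 = -75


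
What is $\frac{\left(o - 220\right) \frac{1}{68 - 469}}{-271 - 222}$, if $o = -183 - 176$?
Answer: $- \frac{579}{197693} \approx -0.0029288$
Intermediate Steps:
$o = -359$
$\frac{\left(o - 220\right) \frac{1}{68 - 469}}{-271 - 222} = \frac{\left(-359 - 220\right) \frac{1}{68 - 469}}{-271 - 222} = \frac{\left(-579\right) \frac{1}{-401}}{-271 - 222} = \frac{\left(-579\right) \left(- \frac{1}{401}\right)}{-493} = \frac{579}{401} \left(- \frac{1}{493}\right) = - \frac{579}{197693}$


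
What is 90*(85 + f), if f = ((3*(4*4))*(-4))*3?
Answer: -44190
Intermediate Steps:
f = -576 (f = ((3*16)*(-4))*3 = (48*(-4))*3 = -192*3 = -576)
90*(85 + f) = 90*(85 - 576) = 90*(-491) = -44190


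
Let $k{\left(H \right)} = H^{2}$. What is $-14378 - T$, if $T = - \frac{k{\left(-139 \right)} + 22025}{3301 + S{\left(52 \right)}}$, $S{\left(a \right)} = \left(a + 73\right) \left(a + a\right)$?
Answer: $- \frac{234334432}{16301} \approx -14375.0$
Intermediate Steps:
$S{\left(a \right)} = 2 a \left(73 + a\right)$ ($S{\left(a \right)} = \left(73 + a\right) 2 a = 2 a \left(73 + a\right)$)
$T = - \frac{41346}{16301}$ ($T = - \frac{\left(-139\right)^{2} + 22025}{3301 + 2 \cdot 52 \left(73 + 52\right)} = - \frac{19321 + 22025}{3301 + 2 \cdot 52 \cdot 125} = - \frac{41346}{3301 + 13000} = - \frac{41346}{16301} \approx -2.5364$)
$-14378 - T = -14378 - - \frac{41346}{16301} = -14378 + \frac{41346}{16301} = - \frac{234334432}{16301}$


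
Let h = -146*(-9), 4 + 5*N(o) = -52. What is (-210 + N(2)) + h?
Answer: 5464/5 ≈ 1092.8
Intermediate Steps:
N(o) = -56/5 (N(o) = -4/5 + (1/5)*(-52) = -4/5 - 52/5 = -56/5)
h = 1314
(-210 + N(2)) + h = (-210 - 56/5) + 1314 = -1106/5 + 1314 = 5464/5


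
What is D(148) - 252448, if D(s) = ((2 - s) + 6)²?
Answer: -232848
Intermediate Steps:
D(s) = (8 - s)²
D(148) - 252448 = (-8 + 148)² - 252448 = 140² - 252448 = 19600 - 252448 = -232848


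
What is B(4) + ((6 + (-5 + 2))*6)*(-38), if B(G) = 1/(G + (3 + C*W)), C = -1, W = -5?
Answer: -8207/12 ≈ -683.92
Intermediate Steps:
B(G) = 1/(8 + G) (B(G) = 1/(G + (3 - 1*(-5))) = 1/(G + (3 + 5)) = 1/(G + 8) = 1/(8 + G))
B(4) + ((6 + (-5 + 2))*6)*(-38) = 1/(8 + 4) + ((6 + (-5 + 2))*6)*(-38) = 1/12 + ((6 - 3)*6)*(-38) = 1/12 + (3*6)*(-38) = 1/12 + 18*(-38) = 1/12 - 684 = -8207/12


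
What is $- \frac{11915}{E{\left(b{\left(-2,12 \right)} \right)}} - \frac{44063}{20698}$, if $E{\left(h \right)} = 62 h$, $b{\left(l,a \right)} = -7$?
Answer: $\frac{56873332}{2245733} \approx 25.325$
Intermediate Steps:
$- \frac{11915}{E{\left(b{\left(-2,12 \right)} \right)}} - \frac{44063}{20698} = - \frac{11915}{62 \left(-7\right)} - \frac{44063}{20698} = - \frac{11915}{-434} - \frac{44063}{20698} = \left(-11915\right) \left(- \frac{1}{434}\right) - \frac{44063}{20698} = \frac{11915}{434} - \frac{44063}{20698} = \frac{56873332}{2245733}$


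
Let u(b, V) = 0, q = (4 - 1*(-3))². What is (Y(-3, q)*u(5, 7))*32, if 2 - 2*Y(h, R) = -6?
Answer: 0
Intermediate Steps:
q = 49 (q = (4 + 3)² = 7² = 49)
Y(h, R) = 4 (Y(h, R) = 1 - ½*(-6) = 1 + 3 = 4)
(Y(-3, q)*u(5, 7))*32 = (4*0)*32 = 0*32 = 0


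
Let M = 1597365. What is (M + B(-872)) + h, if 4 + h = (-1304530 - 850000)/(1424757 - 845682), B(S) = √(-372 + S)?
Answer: 26428276187/16545 + 2*I*√311 ≈ 1.5974e+6 + 35.27*I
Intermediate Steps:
h = -127738/16545 (h = -4 + (-1304530 - 850000)/(1424757 - 845682) = -4 - 2154530/579075 = -4 - 2154530*1/579075 = -4 - 61558/16545 = -127738/16545 ≈ -7.7206)
(M + B(-872)) + h = (1597365 + √(-372 - 872)) - 127738/16545 = (1597365 + √(-1244)) - 127738/16545 = (1597365 + 2*I*√311) - 127738/16545 = 26428276187/16545 + 2*I*√311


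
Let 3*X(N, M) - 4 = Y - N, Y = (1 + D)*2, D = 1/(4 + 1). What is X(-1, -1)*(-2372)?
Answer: -87764/15 ≈ -5850.9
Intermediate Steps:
D = ⅕ (D = 1/5 = ⅕ ≈ 0.20000)
Y = 12/5 (Y = (1 + ⅕)*2 = (6/5)*2 = 12/5 ≈ 2.4000)
X(N, M) = 32/15 - N/3 (X(N, M) = 4/3 + (12/5 - N)/3 = 4/3 + (⅘ - N/3) = 32/15 - N/3)
X(-1, -1)*(-2372) = (32/15 - ⅓*(-1))*(-2372) = (32/15 + ⅓)*(-2372) = (37/15)*(-2372) = -87764/15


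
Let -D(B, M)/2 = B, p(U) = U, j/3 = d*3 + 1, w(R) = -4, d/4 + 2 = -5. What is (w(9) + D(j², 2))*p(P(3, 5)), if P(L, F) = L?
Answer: -372018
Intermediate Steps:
d = -28 (d = -8 + 4*(-5) = -8 - 20 = -28)
j = -249 (j = 3*(-28*3 + 1) = 3*(-84 + 1) = 3*(-83) = -249)
D(B, M) = -2*B
(w(9) + D(j², 2))*p(P(3, 5)) = (-4 - 2*(-249)²)*3 = (-4 - 2*62001)*3 = (-4 - 124002)*3 = -124006*3 = -372018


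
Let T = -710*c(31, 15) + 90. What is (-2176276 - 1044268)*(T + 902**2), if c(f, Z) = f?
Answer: -2549653156096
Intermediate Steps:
T = -21920 (T = -710*31 + 90 = -22010 + 90 = -21920)
(-2176276 - 1044268)*(T + 902**2) = (-2176276 - 1044268)*(-21920 + 902**2) = -3220544*(-21920 + 813604) = -3220544*791684 = -2549653156096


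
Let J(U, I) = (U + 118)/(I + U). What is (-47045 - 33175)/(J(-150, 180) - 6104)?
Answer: 300825/22894 ≈ 13.140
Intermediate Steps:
J(U, I) = (118 + U)/(I + U)
(-47045 - 33175)/(J(-150, 180) - 6104) = (-47045 - 33175)/((118 - 150)/(180 - 150) - 6104) = -80220/(-32/30 - 6104) = -80220/((1/30)*(-32) - 6104) = -80220/(-16/15 - 6104) = -80220/(-91576/15) = -80220*(-15/91576) = 300825/22894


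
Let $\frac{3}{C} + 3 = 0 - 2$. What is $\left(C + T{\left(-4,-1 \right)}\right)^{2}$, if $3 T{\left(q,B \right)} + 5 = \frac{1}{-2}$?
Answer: $\frac{5329}{900} \approx 5.9211$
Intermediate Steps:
$T{\left(q,B \right)} = - \frac{11}{6}$ ($T{\left(q,B \right)} = - \frac{5}{3} + \frac{1}{3 \left(-2\right)} = - \frac{5}{3} + \frac{1}{3} \left(- \frac{1}{2}\right) = - \frac{5}{3} - \frac{1}{6} = - \frac{11}{6}$)
$C = - \frac{3}{5}$ ($C = \frac{3}{-3 + \left(0 - 2\right)} = \frac{3}{-3 - 2} = \frac{3}{-5} = 3 \left(- \frac{1}{5}\right) = - \frac{3}{5} \approx -0.6$)
$\left(C + T{\left(-4,-1 \right)}\right)^{2} = \left(- \frac{3}{5} - \frac{11}{6}\right)^{2} = \left(- \frac{73}{30}\right)^{2} = \frac{5329}{900}$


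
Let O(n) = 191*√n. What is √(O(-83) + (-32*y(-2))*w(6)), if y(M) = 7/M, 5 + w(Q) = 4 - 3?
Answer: √(-448 + 191*I*√83) ≈ 25.97 + 33.503*I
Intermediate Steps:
w(Q) = -4 (w(Q) = -5 + (4 - 3) = -5 + 1 = -4)
√(O(-83) + (-32*y(-2))*w(6)) = √(191*√(-83) - 224/(-2)*(-4)) = √(191*(I*√83) - 224*(-1)/2*(-4)) = √(191*I*√83 - 32*(-7/2)*(-4)) = √(191*I*√83 + 112*(-4)) = √(191*I*√83 - 448) = √(-448 + 191*I*√83)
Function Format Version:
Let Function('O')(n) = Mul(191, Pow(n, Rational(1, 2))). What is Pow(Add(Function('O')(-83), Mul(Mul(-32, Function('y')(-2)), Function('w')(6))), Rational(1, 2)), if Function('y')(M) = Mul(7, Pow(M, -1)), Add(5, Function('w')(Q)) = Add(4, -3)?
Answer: Pow(Add(-448, Mul(191, I, Pow(83, Rational(1, 2)))), Rational(1, 2)) ≈ Add(25.970, Mul(33.503, I))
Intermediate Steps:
Function('w')(Q) = -4 (Function('w')(Q) = Add(-5, Add(4, -3)) = Add(-5, 1) = -4)
Pow(Add(Function('O')(-83), Mul(Mul(-32, Function('y')(-2)), Function('w')(6))), Rational(1, 2)) = Pow(Add(Mul(191, Pow(-83, Rational(1, 2))), Mul(Mul(-32, Mul(7, Pow(-2, -1))), -4)), Rational(1, 2)) = Pow(Add(Mul(191, Mul(I, Pow(83, Rational(1, 2)))), Mul(Mul(-32, Mul(7, Rational(-1, 2))), -4)), Rational(1, 2)) = Pow(Add(Mul(191, I, Pow(83, Rational(1, 2))), Mul(Mul(-32, Rational(-7, 2)), -4)), Rational(1, 2)) = Pow(Add(Mul(191, I, Pow(83, Rational(1, 2))), Mul(112, -4)), Rational(1, 2)) = Pow(Add(Mul(191, I, Pow(83, Rational(1, 2))), -448), Rational(1, 2)) = Pow(Add(-448, Mul(191, I, Pow(83, Rational(1, 2)))), Rational(1, 2))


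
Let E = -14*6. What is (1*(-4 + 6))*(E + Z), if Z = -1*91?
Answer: -350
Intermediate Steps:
E = -84
Z = -91
(1*(-4 + 6))*(E + Z) = (1*(-4 + 6))*(-84 - 91) = (1*2)*(-175) = 2*(-175) = -350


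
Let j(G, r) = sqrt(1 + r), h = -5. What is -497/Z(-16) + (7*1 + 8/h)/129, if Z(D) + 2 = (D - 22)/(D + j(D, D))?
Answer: -1175261/3440 + 9443*I*sqrt(15)/48 ≈ -341.65 + 761.93*I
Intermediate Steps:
Z(D) = -2 + (-22 + D)/(D + sqrt(1 + D)) (Z(D) = -2 + (D - 22)/(D + sqrt(1 + D)) = -2 + (-22 + D)/(D + sqrt(1 + D)))
-497/Z(-16) + (7*1 + 8/h)/129 = -497*(-16 + sqrt(1 - 16))/(-22 - 1*(-16) - 2*sqrt(1 - 16)) + (7*1 + 8/(-5))/129 = -497*(-16 + sqrt(-15))/(-22 + 16 - 2*I*sqrt(15)) + (7 + 8*(-1/5))*(1/129) = -497*(-16 + I*sqrt(15))/(-22 + 16 - 2*I*sqrt(15)) + (7 - 8/5)*(1/129) = -497*(-16 + I*sqrt(15))/(-22 + 16 - 2*I*sqrt(15)) + (27/5)*(1/129) = -497*(-16 + I*sqrt(15))/(-6 - 2*I*sqrt(15)) + 9/215 = 9/215 - 497*(-16 + I*sqrt(15))/(-6 - 2*I*sqrt(15))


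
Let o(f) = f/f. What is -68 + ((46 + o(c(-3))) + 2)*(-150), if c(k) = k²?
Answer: -7418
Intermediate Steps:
o(f) = 1
-68 + ((46 + o(c(-3))) + 2)*(-150) = -68 + ((46 + 1) + 2)*(-150) = -68 + (47 + 2)*(-150) = -68 + 49*(-150) = -68 - 7350 = -7418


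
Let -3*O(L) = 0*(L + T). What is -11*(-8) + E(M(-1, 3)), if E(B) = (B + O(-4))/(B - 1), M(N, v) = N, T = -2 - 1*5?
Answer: 177/2 ≈ 88.500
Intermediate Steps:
T = -7 (T = -2 - 5 = -7)
O(L) = 0 (O(L) = -0*(L - 7) = -0*(-7 + L) = -⅓*0 = 0)
E(B) = B/(-1 + B) (E(B) = (B + 0)/(B - 1) = B/(-1 + B))
-11*(-8) + E(M(-1, 3)) = -11*(-8) - 1/(-1 - 1) = 88 - 1/(-2) = 88 - 1*(-½) = 88 + ½ = 177/2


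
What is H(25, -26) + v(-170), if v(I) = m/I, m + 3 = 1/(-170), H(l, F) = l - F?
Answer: 1474411/28900 ≈ 51.018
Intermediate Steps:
m = -511/170 (m = -3 + 1/(-170) = -3 - 1/170 = -511/170 ≈ -3.0059)
v(I) = -511/(170*I)
H(25, -26) + v(-170) = (25 - 1*(-26)) - 511/170/(-170) = (25 + 26) - 511/170*(-1/170) = 51 + 511/28900 = 1474411/28900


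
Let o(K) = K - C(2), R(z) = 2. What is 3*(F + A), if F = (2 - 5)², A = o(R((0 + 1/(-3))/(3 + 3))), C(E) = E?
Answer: 27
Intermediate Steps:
o(K) = -2 + K (o(K) = K - 1*2 = K - 2 = -2 + K)
A = 0 (A = -2 + 2 = 0)
F = 9 (F = (-3)² = 9)
3*(F + A) = 3*(9 + 0) = 3*9 = 27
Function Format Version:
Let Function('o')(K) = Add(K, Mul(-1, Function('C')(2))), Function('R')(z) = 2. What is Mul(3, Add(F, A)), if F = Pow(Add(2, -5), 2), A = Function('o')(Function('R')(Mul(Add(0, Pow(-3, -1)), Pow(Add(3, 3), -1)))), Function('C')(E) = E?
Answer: 27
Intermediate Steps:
Function('o')(K) = Add(-2, K) (Function('o')(K) = Add(K, Mul(-1, 2)) = Add(K, -2) = Add(-2, K))
A = 0 (A = Add(-2, 2) = 0)
F = 9 (F = Pow(-3, 2) = 9)
Mul(3, Add(F, A)) = Mul(3, Add(9, 0)) = Mul(3, 9) = 27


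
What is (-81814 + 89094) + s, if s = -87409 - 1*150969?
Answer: -231098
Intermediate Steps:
s = -238378 (s = -87409 - 150969 = -238378)
(-81814 + 89094) + s = (-81814 + 89094) - 238378 = 7280 - 238378 = -231098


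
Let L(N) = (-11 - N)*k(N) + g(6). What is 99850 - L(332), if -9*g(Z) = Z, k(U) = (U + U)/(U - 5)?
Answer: 10959640/109 ≈ 1.0055e+5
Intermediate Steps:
k(U) = 2*U/(-5 + U) (k(U) = (2*U)/(-5 + U) = 2*U/(-5 + U))
g(Z) = -Z/9
L(N) = -⅔ + 2*N*(-11 - N)/(-5 + N) (L(N) = (-11 - N)*(2*N/(-5 + N)) - ⅑*6 = 2*N*(-11 - N)/(-5 + N) - ⅔ = -⅔ + 2*N*(-11 - N)/(-5 + N))
99850 - L(332) = 99850 - 2*(5 - 34*332 - 3*332²)/(3*(-5 + 332)) = 99850 - 2*(5 - 11288 - 3*110224)/(3*327) = 99850 - 2*(5 - 11288 - 330672)/(3*327) = 99850 - 2*(-341955)/(3*327) = 99850 - 1*(-75990/109) = 99850 + 75990/109 = 10959640/109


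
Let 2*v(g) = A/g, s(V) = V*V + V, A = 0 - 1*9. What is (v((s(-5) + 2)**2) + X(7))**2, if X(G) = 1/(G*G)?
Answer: 277729/2249794624 ≈ 0.00012345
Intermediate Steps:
A = -9 (A = 0 - 9 = -9)
s(V) = V + V**2 (s(V) = V**2 + V = V + V**2)
X(G) = G**(-2) (X(G) = 1/(G**2) = G**(-2))
v(g) = -9/(2*g) (v(g) = (-9/g)/2 = -9/(2*g))
(v((s(-5) + 2)**2) + X(7))**2 = (-9/(2*(-5*(1 - 5) + 2)**2) + 7**(-2))**2 = (-9/(2*(-5*(-4) + 2)**2) + 1/49)**2 = (-9/(2*(20 + 2)**2) + 1/49)**2 = (-9/(2*(22**2)) + 1/49)**2 = (-9/2/484 + 1/49)**2 = (-9/2*1/484 + 1/49)**2 = (-9/968 + 1/49)**2 = (527/47432)**2 = 277729/2249794624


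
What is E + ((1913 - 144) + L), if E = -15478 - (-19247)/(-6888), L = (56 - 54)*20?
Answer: -94171319/6888 ≈ -13672.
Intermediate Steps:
L = 40 (L = 2*20 = 40)
E = -106631711/6888 (E = -15478 - (-19247)*(-1)/6888 = -15478 - 1*19247/6888 = -15478 - 19247/6888 = -106631711/6888 ≈ -15481.)
E + ((1913 - 144) + L) = -106631711/6888 + ((1913 - 144) + 40) = -106631711/6888 + (1769 + 40) = -106631711/6888 + 1809 = -94171319/6888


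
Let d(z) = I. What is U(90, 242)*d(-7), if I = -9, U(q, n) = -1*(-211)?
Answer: -1899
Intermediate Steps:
U(q, n) = 211
d(z) = -9
U(90, 242)*d(-7) = 211*(-9) = -1899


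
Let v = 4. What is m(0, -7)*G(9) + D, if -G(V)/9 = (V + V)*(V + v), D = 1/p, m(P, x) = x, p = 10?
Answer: 147421/10 ≈ 14742.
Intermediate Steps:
D = ⅒ (D = 1/10 = ⅒ ≈ 0.10000)
G(V) = -18*V*(4 + V) (G(V) = -9*(V + V)*(V + 4) = -9*2*V*(4 + V) = -18*V*(4 + V))
m(0, -7)*G(9) + D = -(-126)*9*(4 + 9) + ⅒ = -(-126)*9*13 + ⅒ = -7*(-2106) + ⅒ = 14742 + ⅒ = 147421/10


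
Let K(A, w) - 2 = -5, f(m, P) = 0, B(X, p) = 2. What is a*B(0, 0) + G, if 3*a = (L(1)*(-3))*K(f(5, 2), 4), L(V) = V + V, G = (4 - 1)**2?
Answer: 21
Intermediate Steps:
G = 9 (G = 3**2 = 9)
K(A, w) = -3 (K(A, w) = 2 - 5 = -3)
L(V) = 2*V
a = 6 (a = (((2*1)*(-3))*(-3))/3 = ((2*(-3))*(-3))/3 = (-6*(-3))/3 = (1/3)*18 = 6)
a*B(0, 0) + G = 6*2 + 9 = 12 + 9 = 21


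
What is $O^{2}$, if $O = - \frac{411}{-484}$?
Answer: $\frac{168921}{234256} \approx 0.7211$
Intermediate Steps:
$O = \frac{411}{484}$ ($O = \left(-411\right) \left(- \frac{1}{484}\right) = \frac{411}{484} \approx 0.84917$)
$O^{2} = \left(\frac{411}{484}\right)^{2} = \frac{168921}{234256}$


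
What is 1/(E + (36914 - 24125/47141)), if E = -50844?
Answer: -47141/656698255 ≈ -7.1785e-5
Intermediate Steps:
1/(E + (36914 - 24125/47141)) = 1/(-50844 + (36914 - 24125/47141)) = 1/(-50844 + 1740138749/47141) = 1/(-656698255/47141) = -47141/656698255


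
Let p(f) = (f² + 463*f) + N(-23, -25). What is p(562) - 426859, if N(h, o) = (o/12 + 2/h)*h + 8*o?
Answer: 1788491/12 ≈ 1.4904e+5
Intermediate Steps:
N(h, o) = 8*o + h*(2/h + o/12) (N(h, o) = (o*(1/12) + 2/h)*h + 8*o = (o/12 + 2/h)*h + 8*o = (2/h + o/12)*h + 8*o = h*(2/h + o/12) + 8*o = 8*o + h*(2/h + o/12))
p(f) = -1801/12 + f² + 463*f (p(f) = (f² + 463*f) + (2 + 8*(-25) + (1/12)*(-23)*(-25)) = (f² + 463*f) + (2 - 200 + 575/12) = (f² + 463*f) - 1801/12 = -1801/12 + f² + 463*f)
p(562) - 426859 = (-1801/12 + 562² + 463*562) - 426859 = (-1801/12 + 315844 + 260206) - 426859 = 6910799/12 - 426859 = 1788491/12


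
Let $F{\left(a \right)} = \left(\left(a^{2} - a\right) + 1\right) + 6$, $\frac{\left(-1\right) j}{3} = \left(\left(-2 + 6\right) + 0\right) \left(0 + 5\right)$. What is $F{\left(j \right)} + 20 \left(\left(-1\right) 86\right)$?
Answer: $1947$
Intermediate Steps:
$j = -60$ ($j = - 3 \left(\left(-2 + 6\right) + 0\right) \left(0 + 5\right) = - 3 \left(4 + 0\right) 5 = - 3 \cdot 4 \cdot 5 = \left(-3\right) 20 = -60$)
$F{\left(a \right)} = 7 + a^{2} - a$ ($F{\left(a \right)} = \left(1 + a^{2} - a\right) + 6 = 7 + a^{2} - a$)
$F{\left(j \right)} + 20 \left(\left(-1\right) 86\right) = \left(7 + \left(-60\right)^{2} - -60\right) + 20 \left(\left(-1\right) 86\right) = \left(7 + 3600 + 60\right) + 20 \left(-86\right) = 3667 - 1720 = 1947$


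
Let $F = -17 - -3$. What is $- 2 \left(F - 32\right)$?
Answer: $92$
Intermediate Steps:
$F = -14$ ($F = -17 + 3 = -14$)
$- 2 \left(F - 32\right) = - 2 \left(-14 - 32\right) = \left(-2\right) \left(-46\right) = 92$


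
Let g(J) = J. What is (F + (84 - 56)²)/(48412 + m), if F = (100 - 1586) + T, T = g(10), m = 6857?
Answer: -692/55269 ≈ -0.012521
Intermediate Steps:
T = 10
F = -1476 (F = (100 - 1586) + 10 = -1486 + 10 = -1476)
(F + (84 - 56)²)/(48412 + m) = (-1476 + (84 - 56)²)/(48412 + 6857) = (-1476 + 28²)/55269 = (-1476 + 784)*(1/55269) = -692*1/55269 = -692/55269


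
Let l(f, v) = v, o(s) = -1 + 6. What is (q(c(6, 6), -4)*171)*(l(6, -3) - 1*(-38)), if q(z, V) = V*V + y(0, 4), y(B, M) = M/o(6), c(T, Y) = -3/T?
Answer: 100548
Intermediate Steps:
o(s) = 5
y(B, M) = M/5
q(z, V) = 4/5 + V**2 (q(z, V) = V*V + (1/5)*4 = V**2 + 4/5 = 4/5 + V**2)
(q(c(6, 6), -4)*171)*(l(6, -3) - 1*(-38)) = ((4/5 + (-4)**2)*171)*(-3 - 1*(-38)) = ((4/5 + 16)*171)*(-3 + 38) = ((84/5)*171)*35 = (14364/5)*35 = 100548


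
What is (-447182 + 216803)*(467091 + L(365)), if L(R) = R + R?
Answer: -107776134159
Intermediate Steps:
L(R) = 2*R
(-447182 + 216803)*(467091 + L(365)) = (-447182 + 216803)*(467091 + 2*365) = -230379*(467091 + 730) = -230379*467821 = -107776134159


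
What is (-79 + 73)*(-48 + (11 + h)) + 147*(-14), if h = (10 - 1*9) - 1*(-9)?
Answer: -1896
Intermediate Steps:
h = 10 (h = (10 - 9) + 9 = 1 + 9 = 10)
(-79 + 73)*(-48 + (11 + h)) + 147*(-14) = (-79 + 73)*(-48 + (11 + 10)) + 147*(-14) = -6*(-48 + 21) - 2058 = -6*(-27) - 2058 = 162 - 2058 = -1896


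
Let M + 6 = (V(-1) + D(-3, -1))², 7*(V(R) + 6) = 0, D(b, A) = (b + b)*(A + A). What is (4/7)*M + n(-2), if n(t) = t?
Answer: 106/7 ≈ 15.143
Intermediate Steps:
D(b, A) = 4*A*b (D(b, A) = (2*b)*(2*A) = 4*A*b)
V(R) = -6 (V(R) = -6 + (⅐)*0 = -6 + 0 = -6)
M = 30 (M = -6 + (-6 + 4*(-1)*(-3))² = -6 + (-6 + 12)² = -6 + 6² = -6 + 36 = 30)
(4/7)*M + n(-2) = (4/7)*30 - 2 = 120/7 - 2 = 106/7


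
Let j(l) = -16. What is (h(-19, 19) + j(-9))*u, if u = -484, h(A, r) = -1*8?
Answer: 11616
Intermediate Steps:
h(A, r) = -8
(h(-19, 19) + j(-9))*u = (-8 - 16)*(-484) = -24*(-484) = 11616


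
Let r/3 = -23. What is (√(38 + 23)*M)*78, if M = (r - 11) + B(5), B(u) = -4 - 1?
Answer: -6630*√61 ≈ -51782.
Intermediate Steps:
r = -69 (r = 3*(-23) = -69)
B(u) = -5
M = -85 (M = (-69 - 11) - 5 = -80 - 5 = -85)
(√(38 + 23)*M)*78 = (√(38 + 23)*(-85))*78 = (√61*(-85))*78 = -85*√61*78 = -6630*√61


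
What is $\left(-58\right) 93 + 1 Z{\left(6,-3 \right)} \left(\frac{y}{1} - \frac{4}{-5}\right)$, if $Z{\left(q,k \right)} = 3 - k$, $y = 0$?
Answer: $- \frac{26946}{5} \approx -5389.2$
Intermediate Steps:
$\left(-58\right) 93 + 1 Z{\left(6,-3 \right)} \left(\frac{y}{1} - \frac{4}{-5}\right) = \left(-58\right) 93 + 1 \left(3 - -3\right) \left(\frac{0}{1} - \frac{4}{-5}\right) = -5394 + 1 \left(3 + 3\right) \left(0 \cdot 1 - - \frac{4}{5}\right) = -5394 + 1 \cdot 6 \left(0 + \frac{4}{5}\right) = -5394 + 6 \cdot \frac{4}{5} = -5394 + \frac{24}{5} = - \frac{26946}{5}$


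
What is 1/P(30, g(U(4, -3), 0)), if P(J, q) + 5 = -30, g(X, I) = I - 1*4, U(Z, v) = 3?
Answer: -1/35 ≈ -0.028571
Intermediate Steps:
g(X, I) = -4 + I (g(X, I) = I - 4 = -4 + I)
P(J, q) = -35 (P(J, q) = -5 - 30 = -35)
1/P(30, g(U(4, -3), 0)) = 1/(-35) = -1/35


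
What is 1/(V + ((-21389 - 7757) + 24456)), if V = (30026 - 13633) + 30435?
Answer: 1/42138 ≈ 2.3732e-5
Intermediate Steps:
V = 46828 (V = 16393 + 30435 = 46828)
1/(V + ((-21389 - 7757) + 24456)) = 1/(46828 + ((-21389 - 7757) + 24456)) = 1/(46828 + (-29146 + 24456)) = 1/(46828 - 4690) = 1/42138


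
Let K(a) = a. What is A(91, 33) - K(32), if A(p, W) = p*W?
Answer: 2971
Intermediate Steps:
A(p, W) = W*p
A(91, 33) - K(32) = 33*91 - 1*32 = 3003 - 32 = 2971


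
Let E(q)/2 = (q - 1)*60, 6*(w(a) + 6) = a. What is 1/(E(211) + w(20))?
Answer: 3/75592 ≈ 3.9687e-5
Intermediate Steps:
w(a) = -6 + a/6
E(q) = -120 + 120*q (E(q) = 2*((q - 1)*60) = 2*((-1 + q)*60) = 2*(-60 + 60*q) = -120 + 120*q)
1/(E(211) + w(20)) = 1/((-120 + 120*211) + (-6 + (1/6)*20)) = 1/((-120 + 25320) + (-6 + 10/3)) = 1/(25200 - 8/3) = 1/(75592/3) = 3/75592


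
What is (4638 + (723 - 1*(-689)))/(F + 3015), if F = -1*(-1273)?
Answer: 3025/2144 ≈ 1.4109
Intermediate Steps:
F = 1273
(4638 + (723 - 1*(-689)))/(F + 3015) = (4638 + (723 - 1*(-689)))/(1273 + 3015) = (4638 + (723 + 689))/4288 = (4638 + 1412)*(1/4288) = 6050*(1/4288) = 3025/2144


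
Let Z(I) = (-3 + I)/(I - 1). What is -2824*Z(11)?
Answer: -11296/5 ≈ -2259.2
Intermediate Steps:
Z(I) = (-3 + I)/(-1 + I)
-2824*Z(11) = -2824*(-3 + 11)/(-1 + 11) = -2824*8/10 = -1412*8/5 = -2824*4/5 = -11296/5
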